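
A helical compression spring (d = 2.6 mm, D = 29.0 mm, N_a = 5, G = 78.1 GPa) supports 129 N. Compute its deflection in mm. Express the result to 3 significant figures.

k = Gd⁴/(8D³N_a) = (78.1×10³)(2.6⁴)/(8·29.0³·5) = 3.6584 N/mm
δ = F/k = 129 / 3.6584 = 35.261 mm

35.3 mm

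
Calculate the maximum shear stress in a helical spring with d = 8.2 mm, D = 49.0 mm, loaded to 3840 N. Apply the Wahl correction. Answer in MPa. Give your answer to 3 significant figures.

1090 MPa

Spring index C = D/d = 49.0/8.2 = 5.9756
K_W = (4C−1)/(4C−4) + 0.615/C = 22.902/19.902 + 0.1029 = 1.2537
τ₀ = 8FD/(πd³) = 8·3840·49.0/(π·8.2³) = 1.50528e+06/1732.2 = 869.01 MPa
τ_max = K·τ₀ = 1.2537 × 869.01 = 1089.4 MPa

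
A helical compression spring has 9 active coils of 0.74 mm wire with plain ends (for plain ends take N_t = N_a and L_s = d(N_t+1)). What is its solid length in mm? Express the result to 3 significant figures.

plain ends: N_t = N_a = 9
L_s = d·(N_t+1) = 0.74 × 10 = 7.4 mm

7.40 mm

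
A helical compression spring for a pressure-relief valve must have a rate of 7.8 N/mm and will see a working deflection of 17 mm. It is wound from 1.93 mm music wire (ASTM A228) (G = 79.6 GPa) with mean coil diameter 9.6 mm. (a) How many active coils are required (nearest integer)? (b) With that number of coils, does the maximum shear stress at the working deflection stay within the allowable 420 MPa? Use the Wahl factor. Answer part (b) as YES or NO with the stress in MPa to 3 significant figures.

N_a = Gd⁴/(8D³k) = (79.6×10³)(1.93⁴)/(8·9.6³·7.8) = 20.01 → N_a = 20
Actual rate k = Gd⁴/(8D³·20) = 7.802 N/mm
Working load F = kδ = 7.802·17 = 132.63 N
C = 9.6/1.93 = 4.9741; K_W = (4C−1)/(4C−4)+0.615/C = 1.3124
τ_max = K_W·8FD/(πd³) = 1.3124·451.02 = 591.9 MPa
τ_max > 420 MPa → exceeds allowable

(a) 20 coils; (b) NO, τ_max = 592 MPa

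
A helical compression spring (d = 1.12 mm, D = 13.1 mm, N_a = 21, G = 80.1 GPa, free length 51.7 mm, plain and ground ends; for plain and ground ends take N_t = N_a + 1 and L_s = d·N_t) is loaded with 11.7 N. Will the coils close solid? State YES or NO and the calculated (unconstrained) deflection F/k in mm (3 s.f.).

YES, δ = 35.1 mm

k = Gd⁴/(8D³N_a) = (80.1×10³)(1.12⁴)/(8·13.1³·21) = 0.33372 N/mm
N_t = 22; L_s = 1.12·22 = 24.64 mm; δ_solid = L₀ − L_s = 51.7 − 24.64 = 27.06 mm
δ = F/k = 11.7/0.33372 = 35.059 mm
δ ≥ δ_solid → spring goes solid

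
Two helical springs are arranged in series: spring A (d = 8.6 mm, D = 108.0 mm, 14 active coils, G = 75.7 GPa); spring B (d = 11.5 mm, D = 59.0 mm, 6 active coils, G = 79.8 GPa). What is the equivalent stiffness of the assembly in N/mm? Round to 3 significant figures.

2.88 N/mm

k_A = Gd⁴/(8D³N_a) = (75.7×10³)(8.6⁴)/(8·108.0³·14) = 2.9349 N/mm
k_B = Gd⁴/(8D³N_a) = (79.8×10³)(11.5⁴)/(8·59.0³·6) = 141.58 N/mm
Series: 1/k_eq = 1/2.9349 + 1/141.58 = 0.34778; k_eq = 2.8753 N/mm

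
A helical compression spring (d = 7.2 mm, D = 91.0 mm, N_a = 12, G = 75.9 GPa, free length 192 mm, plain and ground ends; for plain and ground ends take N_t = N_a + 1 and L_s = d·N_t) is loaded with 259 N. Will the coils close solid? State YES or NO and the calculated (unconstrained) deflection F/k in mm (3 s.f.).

NO, δ = 91.9 mm

k = Gd⁴/(8D³N_a) = (75.9×10³)(7.2⁴)/(8·91.0³·12) = 2.8195 N/mm
N_t = 13; L_s = 7.2·13 = 93.6 mm; δ_solid = L₀ − L_s = 192 − 93.6 = 98.4 mm
δ = F/k = 259/2.8195 = 91.859 mm
δ < δ_solid → spring does not go solid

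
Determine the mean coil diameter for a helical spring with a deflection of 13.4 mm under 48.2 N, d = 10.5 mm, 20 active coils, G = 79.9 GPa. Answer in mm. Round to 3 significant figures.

Required rate k = F/δ = 48.2/13.4 = 3.597 N/mm
D = (Gd⁴/(8N_a·k))^(1/3) = (79.9×10³·10.5⁴/(8·20·3.597))^(1/3)
  = (1.68749e+06)^(1/3) = 119.0549 mm

119 mm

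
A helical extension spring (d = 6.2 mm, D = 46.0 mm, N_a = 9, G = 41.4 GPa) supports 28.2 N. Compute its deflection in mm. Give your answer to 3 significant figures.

k = Gd⁴/(8D³N_a) = (41.4×10³)(6.2⁴)/(8·46.0³·9) = 8.7289 N/mm
δ = F/k = 28.2 / 8.7289 = 3.2306 mm

3.23 mm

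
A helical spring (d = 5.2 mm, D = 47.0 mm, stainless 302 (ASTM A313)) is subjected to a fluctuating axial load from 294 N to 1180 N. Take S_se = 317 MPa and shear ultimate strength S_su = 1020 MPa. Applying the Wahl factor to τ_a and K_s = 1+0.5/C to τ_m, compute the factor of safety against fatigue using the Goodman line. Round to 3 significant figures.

C = D/d = 47.0/5.2 = 9.0385; K_W = (4C−1)/(4C−4)+0.615/C = 1.1613; K_s = 1+0.5/C = 1.0553
F_a = (F_max−F_min)/2 = 443 N; F_m = (F_max+F_min)/2 = 737 N
τ_a = K_W·8F_aD/(πd³) = 1.1613 × 377.08 = 437.92 MPa
τ_m = K_s·8F_mD/(πd³) = 1.0553 × 627.33 = 662.03 MPa
Goodman: 1/n_f = τ_a/S_se + τ_m/S_su = 437.92/317 + 662.03/1020 = 1.38144 + 0.64905 = 2.0305
n_f = 1/2.0305 = 0.4925

0.492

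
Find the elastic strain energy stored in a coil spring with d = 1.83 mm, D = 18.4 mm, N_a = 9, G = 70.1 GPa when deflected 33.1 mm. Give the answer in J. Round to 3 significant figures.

0.960 J

k = Gd⁴/(8D³N_a) = (70.1×10³)(1.83⁴)/(8·18.4³·9) = 1.7528 N/mm
U = ½kδ² = 0.5 × 1.7528 × 33.1² = 960.2 N·mm = 0.9602 J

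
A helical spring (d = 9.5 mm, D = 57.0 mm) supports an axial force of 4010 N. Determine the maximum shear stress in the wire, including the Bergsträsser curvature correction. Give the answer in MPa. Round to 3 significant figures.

Spring index C = D/d = 57.0/9.5 = 6.0000
K_B = (4C+2)/(4C−3) = 26.000/21.000 = 1.2381
τ₀ = 8FD/(πd³) = 8·4010·57.0/(π·9.5³) = 1.82856e+06/2693.5 = 678.87 MPa
τ_max = K·τ₀ = 1.2381 × 678.87 = 840.51 MPa

841 MPa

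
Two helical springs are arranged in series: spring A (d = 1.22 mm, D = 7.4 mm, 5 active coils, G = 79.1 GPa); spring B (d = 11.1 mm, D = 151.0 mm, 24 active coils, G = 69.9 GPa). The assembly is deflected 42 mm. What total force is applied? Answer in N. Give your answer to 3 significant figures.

58.7 N

k_A = Gd⁴/(8D³N_a) = (79.1×10³)(1.22⁴)/(8·7.4³·5) = 10.811 N/mm
k_B = Gd⁴/(8D³N_a) = (69.9×10³)(11.1⁴)/(8·151.0³·24) = 1.6052 N/mm
Series: 1/k_eq = 1/10.811 + 1/1.6052 = 0.71546; k_eq = 1.3977 N/mm
F = k_eq·δ = 1.3977·42 = 58.703 N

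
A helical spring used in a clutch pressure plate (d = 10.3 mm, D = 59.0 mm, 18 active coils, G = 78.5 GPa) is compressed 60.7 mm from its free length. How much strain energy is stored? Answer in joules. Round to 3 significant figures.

55.0 J

k = Gd⁴/(8D³N_a) = (78.5×10³)(10.3⁴)/(8·59.0³·18) = 29.874 N/mm
U = ½kδ² = 0.5 × 29.874 × 60.7² = 55036 N·mm = 55.036 J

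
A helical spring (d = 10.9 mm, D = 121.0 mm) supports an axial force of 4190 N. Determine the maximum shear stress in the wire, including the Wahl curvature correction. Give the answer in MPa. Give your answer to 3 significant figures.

Spring index C = D/d = 121.0/10.9 = 11.1009
K_W = (4C−1)/(4C−4) + 0.615/C = 43.404/40.404 + 0.0554 = 1.1297
τ₀ = 8FD/(πd³) = 8·4190·121.0/(π·10.9³) = 4.05592e+06/4068.5 = 996.92 MPa
τ_max = K·τ₀ = 1.1297 × 996.92 = 1126.2 MPa

1130 MPa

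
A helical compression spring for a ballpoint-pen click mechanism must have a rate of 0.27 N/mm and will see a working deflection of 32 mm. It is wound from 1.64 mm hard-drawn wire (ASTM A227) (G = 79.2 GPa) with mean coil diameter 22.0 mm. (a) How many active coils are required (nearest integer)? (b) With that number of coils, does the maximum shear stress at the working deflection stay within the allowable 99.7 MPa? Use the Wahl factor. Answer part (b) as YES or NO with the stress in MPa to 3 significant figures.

(a) 25 coils; (b) NO, τ_max = 121 MPa

N_a = Gd⁴/(8D³k) = (79.2×10³)(1.64⁴)/(8·22.0³·0.27) = 24.91 → N_a = 25
Actual rate k = Gd⁴/(8D³·25) = 0.26903 N/mm
Working load F = kδ = 0.26903·32 = 8.609 N
C = 22.0/1.64 = 13.4146; K_W = (4C−1)/(4C−4)+0.615/C = 1.1063
τ_max = K_W·8FD/(πd³) = 1.1063·109.34 = 120.96 MPa
τ_max > 99.7 MPa → exceeds allowable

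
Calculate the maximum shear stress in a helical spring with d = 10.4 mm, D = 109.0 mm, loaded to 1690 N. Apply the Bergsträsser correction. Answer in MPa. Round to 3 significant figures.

471 MPa

Spring index C = D/d = 109.0/10.4 = 10.4808
K_B = (4C+2)/(4C−3) = 43.923/38.923 = 1.1285
τ₀ = 8FD/(πd³) = 8·1690·109.0/(π·10.4³) = 1.47368e+06/3533.9 = 417.02 MPa
τ_max = K·τ₀ = 1.1285 × 417.02 = 470.59 MPa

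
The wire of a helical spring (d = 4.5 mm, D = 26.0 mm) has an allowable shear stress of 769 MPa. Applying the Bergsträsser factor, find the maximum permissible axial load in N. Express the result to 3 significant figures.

848 N

C = D/d = 26.0/4.5 = 5.7778
K_B = (4C+2)/(4C−3) = 25.111/20.111 = 1.2486
τ_max = K·8FD/(πd³) → F_max = τ_allow·πd³/(8DK)
F_max = 769·π·4.5³/(8·26.0·1.2486) = 2.2015e+05/259.71 = 847.66 N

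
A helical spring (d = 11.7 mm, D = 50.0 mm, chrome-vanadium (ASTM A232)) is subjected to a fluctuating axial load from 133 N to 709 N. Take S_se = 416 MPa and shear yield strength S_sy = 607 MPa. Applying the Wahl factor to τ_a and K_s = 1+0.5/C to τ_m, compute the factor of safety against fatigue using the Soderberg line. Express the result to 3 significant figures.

7.29

C = D/d = 50.0/11.7 = 4.2735; K_W = (4C−1)/(4C−4)+0.615/C = 1.3730; K_s = 1+0.5/C = 1.1170
F_a = (F_max−F_min)/2 = 288 N; F_m = (F_max+F_min)/2 = 421 N
τ_a = K_W·8F_aD/(πd³) = 1.3730 × 22.895 = 31.436 MPa
τ_m = K_s·8F_mD/(πd³) = 1.1170 × 33.468 = 37.384 MPa
Soderberg: 1/n_f = τ_a/S_se + τ_m/S_sy = 31.436/416 + 37.384/607 = 0.07557 + 0.06159 = 0.13715
n_f = 1/0.13715 = 7.291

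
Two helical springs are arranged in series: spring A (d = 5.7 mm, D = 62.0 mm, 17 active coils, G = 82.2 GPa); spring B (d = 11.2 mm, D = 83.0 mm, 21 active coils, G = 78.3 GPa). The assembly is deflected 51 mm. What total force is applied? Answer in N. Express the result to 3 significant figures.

k_A = Gd⁴/(8D³N_a) = (82.2×10³)(5.7⁴)/(8·62.0³·17) = 2.6771 N/mm
k_B = Gd⁴/(8D³N_a) = (78.3×10³)(11.2⁴)/(8·83.0³·21) = 12.826 N/mm
Series: 1/k_eq = 1/2.6771 + 1/12.826 = 0.45151; k_eq = 2.2148 N/mm
F = k_eq·δ = 2.2148·51 = 112.95 N

113 N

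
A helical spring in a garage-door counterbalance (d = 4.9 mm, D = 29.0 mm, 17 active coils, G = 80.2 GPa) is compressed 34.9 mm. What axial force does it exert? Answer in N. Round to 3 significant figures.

486 N

k = Gd⁴/(8D³N_a) = (80.2×10³)(4.9⁴)/(8·29.0³·17) = 13.939 N/mm
F = k·δ = 13.939 × 34.9 = 486.46 N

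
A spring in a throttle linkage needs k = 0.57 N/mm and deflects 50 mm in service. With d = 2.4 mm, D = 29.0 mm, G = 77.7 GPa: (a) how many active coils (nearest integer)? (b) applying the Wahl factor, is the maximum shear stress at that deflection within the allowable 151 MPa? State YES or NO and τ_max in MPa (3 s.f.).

N_a = Gd⁴/(8D³k) = (77.7×10³)(2.4⁴)/(8·29.0³·0.57) = 23.18 → N_a = 23
Actual rate k = Gd⁴/(8D³·23) = 0.57445 N/mm
Working load F = kδ = 0.57445·50 = 28.723 N
C = 29.0/2.4 = 12.0833; K_W = (4C−1)/(4C−4)+0.615/C = 1.1186
τ_max = K_W·8FD/(πd³) = 1.1186·153.44 = 171.63 MPa
τ_max > 151 MPa → exceeds allowable

(a) 23 coils; (b) NO, τ_max = 172 MPa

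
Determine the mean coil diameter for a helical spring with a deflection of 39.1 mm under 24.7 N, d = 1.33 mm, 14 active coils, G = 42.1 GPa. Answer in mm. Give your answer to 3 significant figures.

Required rate k = F/δ = 24.7/39.1 = 0.63171 N/mm
D = (Gd⁴/(8N_a·k))^(1/3) = (42.1×10³·1.33⁴/(8·14·0.63171))^(1/3)
  = (1861.87)^(1/3) = 12.3022 mm

12.3 mm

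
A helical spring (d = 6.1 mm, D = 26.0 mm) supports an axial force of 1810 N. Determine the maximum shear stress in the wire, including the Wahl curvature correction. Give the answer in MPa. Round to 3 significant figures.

Spring index C = D/d = 26.0/6.1 = 4.2623
K_W = (4C−1)/(4C−4) + 0.615/C = 16.049/13.049 + 0.1443 = 1.3742
τ₀ = 8FD/(πd³) = 8·1810·26.0/(π·6.1³) = 376480/713.08 = 527.96 MPa
τ_max = K·τ₀ = 1.3742 × 527.96 = 725.52 MPa

726 MPa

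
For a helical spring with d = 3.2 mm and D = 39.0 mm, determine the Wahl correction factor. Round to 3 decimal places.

1.118

C = D/d = 39.0/3.2 = 12.1875
K_W = (4C−1)/(4C−4) + 0.615/C = 47.750/44.750 + 0.0505 = 1.1175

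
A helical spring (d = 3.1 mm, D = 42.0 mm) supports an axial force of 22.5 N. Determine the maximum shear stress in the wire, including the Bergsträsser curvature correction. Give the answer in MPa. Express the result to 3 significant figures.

Spring index C = D/d = 42.0/3.1 = 13.5484
K_B = (4C+2)/(4C−3) = 56.194/51.194 = 1.0977
τ₀ = 8FD/(πd³) = 8·22.5·42.0/(π·3.1³) = 7560/93.591 = 80.777 MPa
τ_max = K·τ₀ = 1.0977 × 80.777 = 88.666 MPa

88.7 MPa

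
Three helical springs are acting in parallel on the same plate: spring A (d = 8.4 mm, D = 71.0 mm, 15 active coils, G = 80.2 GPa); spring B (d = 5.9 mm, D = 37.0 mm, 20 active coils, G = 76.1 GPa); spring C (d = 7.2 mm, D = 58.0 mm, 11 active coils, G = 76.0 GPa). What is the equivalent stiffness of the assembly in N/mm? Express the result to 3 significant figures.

32.6 N/mm

k_A = Gd⁴/(8D³N_a) = (80.2×10³)(8.4⁴)/(8·71.0³·15) = 9.2968 N/mm
k_B = Gd⁴/(8D³N_a) = (76.1×10³)(5.9⁴)/(8·37.0³·20) = 11.378 N/mm
k_C = Gd⁴/(8D³N_a) = (76.0×10³)(7.2⁴)/(8·58.0³·11) = 11.895 N/mm
Parallel: k_eq = 9.2968 + 11.378 + 11.895 = 32.57 N/mm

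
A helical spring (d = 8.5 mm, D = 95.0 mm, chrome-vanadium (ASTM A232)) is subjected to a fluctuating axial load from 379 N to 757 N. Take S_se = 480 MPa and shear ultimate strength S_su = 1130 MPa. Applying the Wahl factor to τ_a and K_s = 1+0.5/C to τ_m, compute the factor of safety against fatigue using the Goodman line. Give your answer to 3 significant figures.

2.62

C = D/d = 95.0/8.5 = 11.1765; K_W = (4C−1)/(4C−4)+0.615/C = 1.1287; K_s = 1+0.5/C = 1.0447
F_a = (F_max−F_min)/2 = 189 N; F_m = (F_max+F_min)/2 = 568 N
τ_a = K_W·8F_aD/(πd³) = 1.1287 × 74.451 = 84.034 MPa
τ_m = K_s·8F_mD/(πd³) = 1.0447 × 223.75 = 233.76 MPa
Goodman: 1/n_f = τ_a/S_se + τ_m/S_su = 84.034/480 + 233.76/1130 = 0.17507 + 0.20686 = 0.38194
n_f = 1/0.38194 = 2.618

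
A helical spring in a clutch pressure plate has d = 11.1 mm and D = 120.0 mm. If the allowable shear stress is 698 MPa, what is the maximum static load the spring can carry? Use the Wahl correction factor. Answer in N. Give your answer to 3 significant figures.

C = D/d = 120.0/11.1 = 10.8108
K_W = (4C−1)/(4C−4) + 0.615/C = 42.243/39.243 + 0.0569 = 1.1333
τ_max = K·8FD/(πd³) → F_max = τ_allow·πd³/(8DK)
F_max = 698·π·11.1³/(8·120.0·1.1333) = 2.999e+06/1088 = 2756.4 N

2760 N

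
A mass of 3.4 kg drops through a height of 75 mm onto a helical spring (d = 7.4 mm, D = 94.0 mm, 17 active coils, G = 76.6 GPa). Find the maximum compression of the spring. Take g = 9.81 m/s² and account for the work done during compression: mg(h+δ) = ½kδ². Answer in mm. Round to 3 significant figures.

k = Gd⁴/(8D³N_a) = (76.6×10³)(7.4⁴)/(8·94.0³·17) = 2.0334 N/mm
W = mg = 3.4 × 9.81 = 33.354 N
½kδ² − Wδ − Wh = 0 → δ = (W + √(W² + 2kWh))/k
δ = (33.354 + √(1112.5 + 10173.5))/2.0334 = (33.354 + 106.24)/2.0334 = 68.647 mm

68.6 mm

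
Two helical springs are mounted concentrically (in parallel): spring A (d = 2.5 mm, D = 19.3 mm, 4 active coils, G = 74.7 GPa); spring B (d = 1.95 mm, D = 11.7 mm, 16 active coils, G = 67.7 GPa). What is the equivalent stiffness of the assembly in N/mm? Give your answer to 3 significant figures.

17.5 N/mm

k_A = Gd⁴/(8D³N_a) = (74.7×10³)(2.5⁴)/(8·19.3³·4) = 12.684 N/mm
k_B = Gd⁴/(8D³N_a) = (67.7×10³)(1.95⁴)/(8·11.7³·16) = 4.7748 N/mm
Parallel: k_eq = 12.684 + 4.7748 = 17.459 N/mm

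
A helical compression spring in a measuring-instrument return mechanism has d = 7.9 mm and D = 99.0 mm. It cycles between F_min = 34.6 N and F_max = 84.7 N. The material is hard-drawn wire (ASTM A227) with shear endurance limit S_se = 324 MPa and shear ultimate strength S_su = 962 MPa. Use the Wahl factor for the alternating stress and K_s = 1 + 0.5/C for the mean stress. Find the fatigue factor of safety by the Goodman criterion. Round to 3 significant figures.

13.0

C = D/d = 99.0/7.9 = 12.5316; K_W = (4C−1)/(4C−4)+0.615/C = 1.1141; K_s = 1+0.5/C = 1.0399
F_a = (F_max−F_min)/2 = 25.05 N; F_m = (F_max+F_min)/2 = 59.65 N
τ_a = K_W·8F_aD/(πd³) = 1.1141 × 12.809 = 14.27 MPa
τ_m = K_s·8F_mD/(πd³) = 1.0399 × 30.5 = 31.717 MPa
Goodman: 1/n_f = τ_a/S_se + τ_m/S_su = 14.27/324 + 31.717/962 = 0.04404 + 0.03297 = 0.077014
n_f = 1/0.077014 = 12.98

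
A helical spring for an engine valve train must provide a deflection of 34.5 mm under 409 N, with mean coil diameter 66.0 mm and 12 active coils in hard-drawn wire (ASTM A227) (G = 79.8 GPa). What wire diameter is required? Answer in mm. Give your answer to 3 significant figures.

8.00 mm

Required rate k = F/δ = 409/34.5 = 11.855 N/mm
d = (8D³N_a·k / G)^(1/4) = (8·66.0³·12·11.855 / (79.8×10³))^0.25
  = (4100.2)^0.25 = 8.0020 mm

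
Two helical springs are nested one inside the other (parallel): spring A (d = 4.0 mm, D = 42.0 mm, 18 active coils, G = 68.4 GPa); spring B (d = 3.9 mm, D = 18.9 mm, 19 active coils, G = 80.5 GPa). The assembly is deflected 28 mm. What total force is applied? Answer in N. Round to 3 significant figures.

k_A = Gd⁴/(8D³N_a) = (68.4×10³)(4.0⁴)/(8·42.0³·18) = 1.6413 N/mm
k_B = Gd⁴/(8D³N_a) = (80.5×10³)(3.9⁴)/(8·18.9³·19) = 18.148 N/mm
Parallel: k_eq = 1.6413 + 18.148 = 19.789 N/mm
F = k_eq·δ = 19.789·28 = 554.1 N

554 N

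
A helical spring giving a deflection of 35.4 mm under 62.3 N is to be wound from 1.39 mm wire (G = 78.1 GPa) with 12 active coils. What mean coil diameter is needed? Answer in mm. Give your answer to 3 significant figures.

12.0 mm

Required rate k = F/δ = 62.3/35.4 = 1.7599 N/mm
D = (Gd⁴/(8N_a·k))^(1/3) = (78.1×10³·1.39⁴/(8·12·1.7599))^(1/3)
  = (1725.66)^(1/3) = 11.9946 mm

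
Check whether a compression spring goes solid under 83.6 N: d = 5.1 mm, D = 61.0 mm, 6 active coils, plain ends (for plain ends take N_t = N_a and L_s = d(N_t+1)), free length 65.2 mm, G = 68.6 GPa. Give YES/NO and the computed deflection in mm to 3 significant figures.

NO, δ = 19.6 mm

k = Gd⁴/(8D³N_a) = (68.6×10³)(5.1⁴)/(8·61.0³·6) = 4.2597 N/mm
N_t = 6; L_s = 5.1·7 = 35.7 mm; δ_solid = L₀ − L_s = 65.2 − 35.7 = 29.5 mm
δ = F/k = 83.6/4.2597 = 19.626 mm
δ < δ_solid → spring does not go solid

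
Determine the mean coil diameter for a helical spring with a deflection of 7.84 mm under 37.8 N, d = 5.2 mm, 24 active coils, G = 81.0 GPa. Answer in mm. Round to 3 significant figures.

Required rate k = F/δ = 37.8/7.84 = 4.8214 N/mm
D = (Gd⁴/(8N_a·k))^(1/3) = (81.0×10³·5.2⁴/(8·24·4.8214))^(1/3)
  = (63976.6)^(1/3) = 39.9951 mm

40.0 mm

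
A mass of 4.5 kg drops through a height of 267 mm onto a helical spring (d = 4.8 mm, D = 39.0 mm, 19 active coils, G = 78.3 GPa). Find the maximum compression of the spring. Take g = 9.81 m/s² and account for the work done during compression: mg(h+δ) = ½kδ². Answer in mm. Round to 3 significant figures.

81.7 mm

k = Gd⁴/(8D³N_a) = (78.3×10³)(4.8⁴)/(8·39.0³·19) = 4.6099 N/mm
W = mg = 4.5 × 9.81 = 44.145 N
½kδ² − Wδ − Wh = 0 → δ = (W + √(W² + 2kWh))/k
δ = (44.145 + √(1948.8 + 108671))/4.6099 = (44.145 + 332.59)/4.6099 = 81.725 mm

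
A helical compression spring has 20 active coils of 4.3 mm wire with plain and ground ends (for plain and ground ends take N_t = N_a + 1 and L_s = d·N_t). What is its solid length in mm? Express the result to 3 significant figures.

90.3 mm

plain and ground ends: N_t = N_a + 1 = 20 + 1 = 21
L_s = d·N_t = 4.3 × 21 = 90.3 mm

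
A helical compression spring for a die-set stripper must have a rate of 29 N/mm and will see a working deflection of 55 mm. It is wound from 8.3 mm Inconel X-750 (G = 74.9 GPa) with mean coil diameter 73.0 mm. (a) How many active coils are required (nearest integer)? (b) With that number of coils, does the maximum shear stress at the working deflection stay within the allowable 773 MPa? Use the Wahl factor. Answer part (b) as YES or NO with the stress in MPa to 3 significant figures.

(a) 4 coils; (b) YES, τ_max = 595 MPa

N_a = Gd⁴/(8D³k) = (74.9×10³)(8.3⁴)/(8·73.0³·29) = 3.939 → N_a = 4
Actual rate k = Gd⁴/(8D³·4) = 28.555 N/mm
Working load F = kδ = 28.555·55 = 1570.5 N
C = 73.0/8.3 = 8.7952; K_W = (4C−1)/(4C−4)+0.615/C = 1.1661
τ_max = K_W·8FD/(πd³) = 1.1661·510.58 = 595.41 MPa
τ_max ≤ 773 MPa → acceptable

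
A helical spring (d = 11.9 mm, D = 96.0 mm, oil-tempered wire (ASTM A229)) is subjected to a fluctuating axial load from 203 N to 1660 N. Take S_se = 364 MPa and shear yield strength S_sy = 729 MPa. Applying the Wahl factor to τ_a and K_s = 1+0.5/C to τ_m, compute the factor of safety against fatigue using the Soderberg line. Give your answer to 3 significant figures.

1.85

C = D/d = 96.0/11.9 = 8.0672; K_W = (4C−1)/(4C−4)+0.615/C = 1.1824; K_s = 1+0.5/C = 1.0620
F_a = (F_max−F_min)/2 = 728.5 N; F_m = (F_max+F_min)/2 = 931.5 N
τ_a = K_W·8F_aD/(πd³) = 1.1824 × 105.68 = 124.95 MPa
τ_m = K_s·8F_mD/(πd³) = 1.0620 × 135.13 = 143.51 MPa
Soderberg: 1/n_f = τ_a/S_se + τ_m/S_sy = 124.95/364 + 143.51/729 = 0.34328 + 0.19685 = 0.54013
n_f = 1/0.54013 = 1.851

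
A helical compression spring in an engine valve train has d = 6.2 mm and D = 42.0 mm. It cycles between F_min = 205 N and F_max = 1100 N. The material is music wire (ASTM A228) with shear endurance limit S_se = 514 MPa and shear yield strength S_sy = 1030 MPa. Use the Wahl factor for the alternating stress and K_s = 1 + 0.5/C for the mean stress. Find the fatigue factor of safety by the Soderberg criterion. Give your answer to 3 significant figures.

C = D/d = 42.0/6.2 = 6.7742; K_W = (4C−1)/(4C−4)+0.615/C = 1.2207; K_s = 1+0.5/C = 1.0738
F_a = (F_max−F_min)/2 = 447.5 N; F_m = (F_max+F_min)/2 = 652.5 N
τ_a = K_W·8F_aD/(πd³) = 1.2207 × 200.82 = 245.14 MPa
τ_m = K_s·8F_mD/(πd³) = 1.0738 × 292.82 = 314.43 MPa
Soderberg: 1/n_f = τ_a/S_se + τ_m/S_sy = 245.14/514 + 314.43/1030 = 0.47692 + 0.30527 = 0.78219
n_f = 1/0.78219 = 1.278

1.28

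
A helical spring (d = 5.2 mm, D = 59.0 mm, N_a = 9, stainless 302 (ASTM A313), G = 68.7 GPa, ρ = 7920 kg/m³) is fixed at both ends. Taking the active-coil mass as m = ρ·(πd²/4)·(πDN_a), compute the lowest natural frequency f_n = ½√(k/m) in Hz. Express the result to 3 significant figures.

55.0 Hz

k = Gd⁴/(8D³N_a) = (68.7×10³)(5.2⁴)/(8·59.0³·9) = 3.3969 N/mm = 3396.9 N/m
Wire length L = πDN_a = π·59.0·9 = 1668.2 mm
m = ρ·(πd²/4)·L = 7920 × 21.237×10⁻⁶ m² × 1.6682 m = 0.28059 kg
f_n = ½√(k/m) = 0.5·√(3396.9/0.28059) = 0.5·√(12106) = 55.015 Hz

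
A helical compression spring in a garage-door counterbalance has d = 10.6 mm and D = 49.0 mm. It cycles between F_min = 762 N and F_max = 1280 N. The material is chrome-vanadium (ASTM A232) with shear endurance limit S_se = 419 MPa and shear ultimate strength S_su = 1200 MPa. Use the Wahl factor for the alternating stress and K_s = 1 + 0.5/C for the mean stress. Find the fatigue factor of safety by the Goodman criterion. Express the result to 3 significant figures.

5.39

C = D/d = 49.0/10.6 = 4.6226; K_W = (4C−1)/(4C−4)+0.615/C = 1.3401; K_s = 1+0.5/C = 1.1082
F_a = (F_max−F_min)/2 = 259 N; F_m = (F_max+F_min)/2 = 1021 N
τ_a = K_W·8F_aD/(πd³) = 1.3401 × 27.134 = 36.362 MPa
τ_m = K_s·8F_mD/(πd³) = 1.1082 × 106.97 = 118.54 MPa
Goodman: 1/n_f = τ_a/S_se + τ_m/S_su = 36.362/419 + 118.54/1200 = 0.08678 + 0.09878 = 0.18556
n_f = 1/0.18556 = 5.389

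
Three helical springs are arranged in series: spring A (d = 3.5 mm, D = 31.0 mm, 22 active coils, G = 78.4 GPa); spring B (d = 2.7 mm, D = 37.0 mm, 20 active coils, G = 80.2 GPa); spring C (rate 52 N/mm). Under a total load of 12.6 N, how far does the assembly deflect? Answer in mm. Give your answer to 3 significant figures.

29.8 mm

k_A = Gd⁴/(8D³N_a) = (78.4×10³)(3.5⁴)/(8·31.0³·22) = 2.2438 N/mm
k_B = Gd⁴/(8D³N_a) = (80.2×10³)(2.7⁴)/(8·37.0³·20) = 0.5259 N/mm
Series: 1/k_eq = 1/2.2438 + 1/0.5259 + 1/52 = 2.3664; k_eq = 0.42258 N/mm
δ = F/k_eq = 12.6/0.42258 = 29.817 mm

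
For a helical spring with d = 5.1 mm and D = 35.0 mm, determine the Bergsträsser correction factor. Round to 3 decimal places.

1.204

C = D/d = 35.0/5.1 = 6.8627
K_B = (4C+2)/(4C−3) = 29.451/24.451 = 1.2045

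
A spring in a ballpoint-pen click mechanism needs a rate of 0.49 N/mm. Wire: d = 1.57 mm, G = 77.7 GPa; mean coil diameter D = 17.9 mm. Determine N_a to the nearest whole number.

21

N_a = Gd⁴/(8D³k) = (77.7×10³ × 1.57⁴)/(8 × 17.9³ × 0.49)
    = 472084 / 22482.5 = 21 → 21 coils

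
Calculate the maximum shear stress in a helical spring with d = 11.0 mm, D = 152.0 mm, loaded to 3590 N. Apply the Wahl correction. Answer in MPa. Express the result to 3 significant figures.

Spring index C = D/d = 152.0/11.0 = 13.8182
K_W = (4C−1)/(4C−4) + 0.615/C = 54.273/51.273 + 0.0445 = 1.1030
τ₀ = 8FD/(πd³) = 8·3590·152.0/(π·11.0³) = 4.36544e+06/4181.5 = 1044 MPa
τ_max = K·τ₀ = 1.1030 × 1044 = 1151.5 MPa

1150 MPa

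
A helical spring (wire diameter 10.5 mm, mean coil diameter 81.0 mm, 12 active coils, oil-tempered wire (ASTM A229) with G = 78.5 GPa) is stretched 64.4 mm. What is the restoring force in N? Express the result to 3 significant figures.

k = Gd⁴/(8D³N_a) = (78.5×10³)(10.5⁴)/(8·81.0³·12) = 18.703 N/mm
F = k·δ = 18.703 × 64.4 = 1204.4 N

1200 N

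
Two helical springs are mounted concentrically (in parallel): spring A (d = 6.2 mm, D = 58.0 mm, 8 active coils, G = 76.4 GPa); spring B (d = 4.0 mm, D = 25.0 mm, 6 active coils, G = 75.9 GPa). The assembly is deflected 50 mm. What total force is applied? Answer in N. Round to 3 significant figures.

1750 N

k_A = Gd⁴/(8D³N_a) = (76.4×10³)(6.2⁴)/(8·58.0³·8) = 9.0406 N/mm
k_B = Gd⁴/(8D³N_a) = (75.9×10³)(4.0⁴)/(8·25.0³·6) = 25.907 N/mm
Parallel: k_eq = 9.0406 + 25.907 = 34.948 N/mm
F = k_eq·δ = 34.948·50 = 1747.4 N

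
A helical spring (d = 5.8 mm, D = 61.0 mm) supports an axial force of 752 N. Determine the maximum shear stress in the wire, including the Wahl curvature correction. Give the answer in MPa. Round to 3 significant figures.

Spring index C = D/d = 61.0/5.8 = 10.5172
K_W = (4C−1)/(4C−4) + 0.615/C = 41.069/38.069 + 0.0585 = 1.1373
τ₀ = 8FD/(πd³) = 8·752·61.0/(π·5.8³) = 366976/612.96 = 598.69 MPa
τ_max = K·τ₀ = 1.1373 × 598.69 = 680.88 MPa

681 MPa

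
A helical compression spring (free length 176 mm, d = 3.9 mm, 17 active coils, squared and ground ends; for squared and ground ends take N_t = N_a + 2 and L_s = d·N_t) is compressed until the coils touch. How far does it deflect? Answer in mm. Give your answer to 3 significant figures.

102 mm

N_t = 19; L_s = 3.9·19 = 74.1 mm
δ_solid = L₀ − L_s = 176 − 74.1 = 101.9 mm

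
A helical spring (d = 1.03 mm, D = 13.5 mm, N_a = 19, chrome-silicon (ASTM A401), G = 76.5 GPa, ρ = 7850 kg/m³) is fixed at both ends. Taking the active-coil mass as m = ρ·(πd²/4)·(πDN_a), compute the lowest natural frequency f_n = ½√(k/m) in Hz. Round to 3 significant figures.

k = Gd⁴/(8D³N_a) = (76.5×10³)(1.03⁴)/(8·13.5³·19) = 0.23023 N/mm = 230.23 N/m
Wire length L = πDN_a = π·13.5·19 = 805.82 mm
m = ρ·(πd²/4)·L = 7850 × 0.83323×10⁻⁶ m² × 0.80582 m = 0.0052707 kg
f_n = ½√(k/m) = 0.5·√(230.23/0.0052707) = 0.5·√(43681) = 104.5 Hz

105 Hz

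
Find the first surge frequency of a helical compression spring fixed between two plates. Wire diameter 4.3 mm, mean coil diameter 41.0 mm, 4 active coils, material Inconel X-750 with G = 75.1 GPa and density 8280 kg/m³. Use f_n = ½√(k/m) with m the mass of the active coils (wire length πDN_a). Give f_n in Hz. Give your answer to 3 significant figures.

217 Hz

k = Gd⁴/(8D³N_a) = (75.1×10³)(4.3⁴)/(8·41.0³·4) = 11.642 N/mm = 11642 N/m
Wire length L = πDN_a = π·41.0·4 = 515.22 mm
m = ρ·(πd²/4)·L = 8280 × 14.522×10⁻⁶ m² × 0.51522 m = 0.061951 kg
f_n = ½√(k/m) = 0.5·√(11642/0.061951) = 0.5·√(1.8791e+05) = 216.75 Hz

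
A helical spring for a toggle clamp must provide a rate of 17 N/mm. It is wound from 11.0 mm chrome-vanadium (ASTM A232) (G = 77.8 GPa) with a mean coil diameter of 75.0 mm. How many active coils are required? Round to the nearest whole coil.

20

N_a = Gd⁴/(8D³k) = (77.8×10³ × 11.0⁴)/(8 × 75.0³ × 17)
    = 1.13907e+09 / 5.7375e+07 = 19.85 → 20 coils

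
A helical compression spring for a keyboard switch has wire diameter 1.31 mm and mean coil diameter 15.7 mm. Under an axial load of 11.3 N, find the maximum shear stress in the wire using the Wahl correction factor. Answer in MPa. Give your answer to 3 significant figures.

Spring index C = D/d = 15.7/1.31 = 11.9847
K_W = (4C−1)/(4C−4) + 0.615/C = 46.939/43.939 + 0.0513 = 1.1196
τ₀ = 8FD/(πd³) = 8·11.3·15.7/(π·1.31³) = 1419.28/7.0626 = 200.96 MPa
τ_max = K·τ₀ = 1.1196 × 200.96 = 224.99 MPa

225 MPa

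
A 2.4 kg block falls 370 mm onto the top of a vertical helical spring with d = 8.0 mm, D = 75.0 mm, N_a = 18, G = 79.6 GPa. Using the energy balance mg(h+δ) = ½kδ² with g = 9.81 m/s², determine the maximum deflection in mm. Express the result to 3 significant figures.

61.5 mm

k = Gd⁴/(8D³N_a) = (79.6×10³)(8.0⁴)/(8·75.0³·18) = 5.3669 N/mm
W = mg = 2.4 × 9.81 = 23.544 N
½kδ² − Wδ − Wh = 0 → δ = (W + √(W² + 2kWh))/k
δ = (23.544 + √(554.32 + 93505.8))/5.3669 = (23.544 + 306.69)/5.3669 = 61.532 mm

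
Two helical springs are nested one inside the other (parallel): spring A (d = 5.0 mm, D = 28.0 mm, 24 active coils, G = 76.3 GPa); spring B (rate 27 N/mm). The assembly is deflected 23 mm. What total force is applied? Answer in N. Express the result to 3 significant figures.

k_A = Gd⁴/(8D³N_a) = (76.3×10³)(5.0⁴)/(8·28.0³·24) = 11.314 N/mm
Parallel: k_eq = 11.314 + 27 = 38.314 N/mm
F = k_eq·δ = 38.314·23 = 881.23 N

881 N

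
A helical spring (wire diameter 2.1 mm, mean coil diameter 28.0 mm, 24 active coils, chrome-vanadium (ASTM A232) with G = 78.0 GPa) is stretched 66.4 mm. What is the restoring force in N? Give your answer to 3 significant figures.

23.9 N

k = Gd⁴/(8D³N_a) = (78.0×10³)(2.1⁴)/(8·28.0³·24) = 0.35991 N/mm
F = k·δ = 0.35991 × 66.4 = 23.898 N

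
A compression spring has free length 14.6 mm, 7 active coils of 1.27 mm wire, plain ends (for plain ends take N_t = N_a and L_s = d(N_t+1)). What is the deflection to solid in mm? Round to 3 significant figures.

N_t = 7; L_s = 1.27·8 = 10.16 mm
δ_solid = L₀ − L_s = 14.6 − 10.16 = 4.44 mm

4.44 mm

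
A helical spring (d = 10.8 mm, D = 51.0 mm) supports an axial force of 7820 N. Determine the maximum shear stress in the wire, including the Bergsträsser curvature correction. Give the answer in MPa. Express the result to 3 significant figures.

Spring index C = D/d = 51.0/10.8 = 4.7222
K_B = (4C+2)/(4C−3) = 20.889/15.889 = 1.3147
τ₀ = 8FD/(πd³) = 8·7820·51.0/(π·10.8³) = 3.19056e+06/3957.5 = 806.21 MPa
τ_max = K·τ₀ = 1.3147 × 806.21 = 1059.9 MPa

1060 MPa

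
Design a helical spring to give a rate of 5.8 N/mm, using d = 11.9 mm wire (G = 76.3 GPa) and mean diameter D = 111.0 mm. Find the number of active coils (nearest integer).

N_a = Gd⁴/(8D³k) = (76.3×10³ × 11.9⁴)/(8 × 111.0³ × 5.8)
    = 1.53007e+09 / 6.34581e+07 = 24.11 → 24 coils

24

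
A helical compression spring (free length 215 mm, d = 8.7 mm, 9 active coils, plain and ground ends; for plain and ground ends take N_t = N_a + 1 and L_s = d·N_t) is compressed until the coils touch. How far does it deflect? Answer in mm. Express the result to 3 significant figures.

128 mm

N_t = 10; L_s = 8.7·10 = 87 mm
δ_solid = L₀ − L_s = 215 − 87 = 128 mm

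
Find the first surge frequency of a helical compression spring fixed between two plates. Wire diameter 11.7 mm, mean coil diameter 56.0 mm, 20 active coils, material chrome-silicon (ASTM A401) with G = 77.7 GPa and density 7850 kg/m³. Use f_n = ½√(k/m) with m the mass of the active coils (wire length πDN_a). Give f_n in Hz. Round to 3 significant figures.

k = Gd⁴/(8D³N_a) = (77.7×10³)(11.7⁴)/(8·56.0³·20) = 51.818 N/mm = 51818 N/m
Wire length L = πDN_a = π·56.0·20 = 3518.6 mm
m = ρ·(πd²/4)·L = 7850 × 107.51×10⁻⁶ m² × 3.5186 m = 2.9696 kg
f_n = ½√(k/m) = 0.5·√(51818/2.9696) = 0.5·√(17449) = 66.048 Hz

66.0 Hz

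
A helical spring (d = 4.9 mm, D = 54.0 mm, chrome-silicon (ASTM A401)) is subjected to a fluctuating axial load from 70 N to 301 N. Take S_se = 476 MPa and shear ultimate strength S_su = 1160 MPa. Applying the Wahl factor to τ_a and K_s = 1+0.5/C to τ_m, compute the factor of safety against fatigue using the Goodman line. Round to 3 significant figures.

1.94

C = D/d = 54.0/4.9 = 11.0204; K_W = (4C−1)/(4C−4)+0.615/C = 1.1307; K_s = 1+0.5/C = 1.0454
F_a = (F_max−F_min)/2 = 115.5 N; F_m = (F_max+F_min)/2 = 185.5 N
τ_a = K_W·8F_aD/(πd³) = 1.1307 × 135 = 152.64 MPa
τ_m = K_s·8F_mD/(πd³) = 1.0454 × 216.82 = 226.65 MPa
Goodman: 1/n_f = τ_a/S_se + τ_m/S_su = 152.64/476 + 226.65/1160 = 0.32066 + 0.19539 = 0.51605
n_f = 1/0.51605 = 1.938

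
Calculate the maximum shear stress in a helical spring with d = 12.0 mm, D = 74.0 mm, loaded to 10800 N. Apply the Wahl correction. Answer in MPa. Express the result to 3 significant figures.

Spring index C = D/d = 74.0/12.0 = 6.1667
K_W = (4C−1)/(4C−4) + 0.615/C = 23.667/20.667 + 0.0997 = 1.2449
τ₀ = 8FD/(πd³) = 8·10800·74.0/(π·12.0³) = 6.3936e+06/5428.7 = 1177.7 MPa
τ_max = K·τ₀ = 1.2449 × 1177.7 = 1466.2 MPa

1470 MPa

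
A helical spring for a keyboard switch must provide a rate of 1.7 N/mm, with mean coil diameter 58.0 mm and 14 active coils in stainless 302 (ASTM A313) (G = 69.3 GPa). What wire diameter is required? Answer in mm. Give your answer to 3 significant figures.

d = (8D³N_a·k / G)^(1/4) = (8·58.0³·14·1.7 / (69.3×10³))^0.25
  = (536.07)^0.25 = 4.8118 mm

4.81 mm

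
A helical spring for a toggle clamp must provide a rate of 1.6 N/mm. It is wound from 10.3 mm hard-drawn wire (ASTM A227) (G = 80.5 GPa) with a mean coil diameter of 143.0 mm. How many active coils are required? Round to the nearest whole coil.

24

N_a = Gd⁴/(8D³k) = (80.5×10³ × 10.3⁴)/(8 × 143.0³ × 1.6)
    = 9.06035e+08 / 3.74298e+07 = 24.21 → 24 coils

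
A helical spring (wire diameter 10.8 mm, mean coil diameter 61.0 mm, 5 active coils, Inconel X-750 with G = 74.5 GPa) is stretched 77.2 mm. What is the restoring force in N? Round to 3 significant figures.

8620 N

k = Gd⁴/(8D³N_a) = (74.5×10³)(10.8⁴)/(8·61.0³·5) = 111.64 N/mm
F = k·δ = 111.64 × 77.2 = 8618.3 N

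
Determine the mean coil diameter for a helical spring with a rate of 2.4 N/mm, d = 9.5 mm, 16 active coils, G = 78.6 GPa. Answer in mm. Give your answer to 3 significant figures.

128 mm

D = (Gd⁴/(8N_a·k))^(1/3) = (78.6×10³·9.5⁴/(8·16·2.4))^(1/3)
  = (2.08399e+06)^(1/3) = 127.7317 mm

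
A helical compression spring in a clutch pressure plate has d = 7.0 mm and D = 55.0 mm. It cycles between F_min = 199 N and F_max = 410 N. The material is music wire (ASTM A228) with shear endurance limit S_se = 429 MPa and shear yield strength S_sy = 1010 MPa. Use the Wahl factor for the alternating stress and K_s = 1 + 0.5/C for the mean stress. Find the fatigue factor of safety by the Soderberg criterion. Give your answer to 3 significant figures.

C = D/d = 55.0/7.0 = 7.8571; K_W = (4C−1)/(4C−4)+0.615/C = 1.1876; K_s = 1+0.5/C = 1.0636
F_a = (F_max−F_min)/2 = 105.5 N; F_m = (F_max+F_min)/2 = 304.5 N
τ_a = K_W·8F_aD/(πd³) = 1.1876 × 43.079 = 51.162 MPa
τ_m = K_s·8F_mD/(πd³) = 1.0636 × 124.34 = 132.25 MPa
Soderberg: 1/n_f = τ_a/S_se + τ_m/S_sy = 51.162/429 + 132.25/1010 = 0.11926 + 0.13094 = 0.2502
n_f = 1/0.2502 = 3.997

4.00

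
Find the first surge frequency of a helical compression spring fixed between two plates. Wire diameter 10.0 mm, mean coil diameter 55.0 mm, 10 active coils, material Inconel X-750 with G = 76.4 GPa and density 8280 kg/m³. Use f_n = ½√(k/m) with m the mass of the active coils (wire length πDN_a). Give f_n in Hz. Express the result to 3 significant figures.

113 Hz

k = Gd⁴/(8D³N_a) = (76.4×10³)(10.0⁴)/(8·55.0³·10) = 57.4 N/mm = 57400 N/m
Wire length L = πDN_a = π·55.0·10 = 1727.9 mm
m = ρ·(πd²/4)·L = 8280 × 78.54×10⁻⁶ m² × 1.7279 m = 1.1237 kg
f_n = ½√(k/m) = 0.5·√(57400/1.1237) = 0.5·√(51084) = 113.01 Hz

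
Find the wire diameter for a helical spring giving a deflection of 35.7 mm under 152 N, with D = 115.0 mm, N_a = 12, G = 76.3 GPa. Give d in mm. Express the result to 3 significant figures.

Required rate k = F/δ = 152/35.7 = 4.2577 N/mm
d = (8D³N_a·k / G)^(1/4) = (8·115.0³·12·4.2577 / (76.3×10³))^0.25
  = (8147.3)^0.25 = 9.5007 mm

9.50 mm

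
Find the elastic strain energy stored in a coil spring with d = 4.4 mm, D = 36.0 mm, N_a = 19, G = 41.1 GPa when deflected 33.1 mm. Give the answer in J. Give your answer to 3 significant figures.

1.19 J

k = Gd⁴/(8D³N_a) = (41.1×10³)(4.4⁴)/(8·36.0³·19) = 2.1722 N/mm
U = ½kδ² = 0.5 × 2.1722 × 33.1² = 1189.9 N·mm = 1.1899 J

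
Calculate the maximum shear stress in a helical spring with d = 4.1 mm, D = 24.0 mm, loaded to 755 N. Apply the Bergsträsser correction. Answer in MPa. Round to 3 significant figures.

Spring index C = D/d = 24.0/4.1 = 5.8537
K_B = (4C+2)/(4C−3) = 25.415/20.415 = 1.2449
τ₀ = 8FD/(πd³) = 8·755·24.0/(π·4.1³) = 144960/216.52 = 669.49 MPa
τ_max = K·τ₀ = 1.2449 × 669.49 = 833.47 MPa

833 MPa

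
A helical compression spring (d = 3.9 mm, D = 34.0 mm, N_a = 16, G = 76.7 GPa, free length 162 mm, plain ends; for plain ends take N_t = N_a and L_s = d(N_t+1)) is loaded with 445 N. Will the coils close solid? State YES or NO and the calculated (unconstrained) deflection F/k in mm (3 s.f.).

YES, δ = 126 mm

k = Gd⁴/(8D³N_a) = (76.7×10³)(3.9⁴)/(8·34.0³·16) = 3.527 N/mm
N_t = 16; L_s = 3.9·17 = 66.3 mm; δ_solid = L₀ − L_s = 162 − 66.3 = 95.7 mm
δ = F/k = 445/3.527 = 126.17 mm
δ ≥ δ_solid → spring goes solid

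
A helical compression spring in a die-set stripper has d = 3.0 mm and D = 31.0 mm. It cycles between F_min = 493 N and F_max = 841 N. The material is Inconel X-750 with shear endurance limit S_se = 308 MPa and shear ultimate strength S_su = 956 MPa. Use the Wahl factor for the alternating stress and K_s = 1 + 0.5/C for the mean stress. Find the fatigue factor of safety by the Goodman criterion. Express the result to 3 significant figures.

C = D/d = 31.0/3.0 = 10.3333; K_W = (4C−1)/(4C−4)+0.615/C = 1.1399; K_s = 1+0.5/C = 1.0484
F_a = (F_max−F_min)/2 = 174 N; F_m = (F_max+F_min)/2 = 667 N
τ_a = K_W·8F_aD/(πd³) = 1.1399 × 508.73 = 579.89 MPa
τ_m = K_s·8F_mD/(πd³) = 1.0484 × 1950.1 = 2044.5 MPa
Goodman: 1/n_f = τ_a/S_se + τ_m/S_su = 579.89/308 + 2044.5/956 = 1.88275 + 2.13859 = 4.0213
n_f = 1/4.0213 = 0.2487

0.249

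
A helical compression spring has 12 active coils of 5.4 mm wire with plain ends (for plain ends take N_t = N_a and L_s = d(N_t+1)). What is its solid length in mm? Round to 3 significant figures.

plain ends: N_t = N_a = 12
L_s = d·(N_t+1) = 5.4 × 13 = 70.2 mm

70.2 mm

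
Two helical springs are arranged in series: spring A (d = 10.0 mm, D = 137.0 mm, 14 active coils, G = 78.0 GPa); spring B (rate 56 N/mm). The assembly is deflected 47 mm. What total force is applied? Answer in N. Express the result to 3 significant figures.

k_A = Gd⁴/(8D³N_a) = (78.0×10³)(10.0⁴)/(8·137.0³·14) = 2.7084 N/mm
Series: 1/k_eq = 1/2.7084 + 1/56 = 0.38708; k_eq = 2.5835 N/mm
F = k_eq·δ = 2.5835·47 = 121.42 N

121 N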